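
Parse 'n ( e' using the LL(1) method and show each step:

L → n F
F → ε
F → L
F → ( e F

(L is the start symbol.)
Stack is shown with the top on the left.

Stack    Input    Action
------------------------
L $      n ( e $  output L → n F
n F $    n ( e $  match 'n'
F $      ( e $    output F → ( e F
( e F $  ( e $    match '('
e F $    e $      match 'e'
F $      $        output F → ε
$        $        accept

The string is accepted.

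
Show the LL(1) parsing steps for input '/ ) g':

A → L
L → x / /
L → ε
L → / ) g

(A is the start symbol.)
Stack is shown with the top on the left.

Stack    Input    Action
------------------------
A $      / ) g $  output A → L
L $      / ) g $  output L → / ) g
/ ) g $  / ) g $  match '/'
) g $    ) g $    match ')'
g $      g $      match 'g'
$        $        accept

The string is accepted.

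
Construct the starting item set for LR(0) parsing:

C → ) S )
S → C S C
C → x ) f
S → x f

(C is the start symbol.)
{ [C → . ) S )], [C → . x ) f], [C' → . C] }

First, augment the grammar with C' → C
I₀ = CLOSURE({ [C' → . C] }):
  [C' → . C] has the dot before C: add [C → . ) S )], [C → . x ) f]
No further items can be added.

I₀ = { [C → . ) S )], [C → . x ) f], [C' → . C] }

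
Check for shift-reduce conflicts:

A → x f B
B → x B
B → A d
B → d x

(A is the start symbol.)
No shift-reduce conflicts

Augment with A' → A and build the canonical LR(0) collection (I0 = CLOSURE({[A' → . A]}), then GOTO on every symbol after a dot until no new states appear). It has 11 states:
  I0: { [A → . x f B], [A' → . A] }  — shift
  I1: { [A' → A .] }  — accept
  I2: { [A → x . f B] }  — shift
  I3: { [A → . x f B], [A → x f . B], [B → . A d], [B → . d x], [B → . x B] }  — shift
  I4: { [B → A . d] }  — shift
  I5: { [A → x f B .] }  — reduce
  I6: { [B → d . x] }  — shift
  I7: { [A → . x f B], [A → x . f B], [B → . A d], [B → . d x], [B → . x B], [B → x . B] }  — shift
  I8: { [B → x B .] }  — reduce
  I9: { [B → d x .] }  — reduce
  I10: { [B → A d .] }  — reduce

No state contains both a complete item and a shift item.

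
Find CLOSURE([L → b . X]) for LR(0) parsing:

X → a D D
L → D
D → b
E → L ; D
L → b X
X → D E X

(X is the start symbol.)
To compute CLOSURE, for each item [A → α.Bβ] where B is a non-terminal, add [B → .γ] for all productions B → γ; repeat for the newly added items until nothing changes.

Start with: [L → b . X]
  [L → b . X] has the dot before X: add [X → . a D D], [X → . D E X]
  [X → . D E X] has the dot before D: add [D → . b]
No further items can be added.

CLOSURE = { [D → . b], [L → b . X], [X → . D E X], [X → . a D D] }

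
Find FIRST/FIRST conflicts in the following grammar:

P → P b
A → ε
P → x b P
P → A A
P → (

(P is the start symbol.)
Yes. P → P b / P → x b P on { 'x' }; P → P b / P → '(' on { '(' }

A FIRST/FIRST conflict occurs when two productions N → α and N → β for the same non-terminal have FIRST(α) ∩ FIRST(β) ≠ ∅ (with ε ∈ FIRST of a nullable right-hand side, so two nullable alternatives also conflict).

FIRST sets of the non-terminals at (or reachable through a nullable prefix from) the front of some alternative:
  FIRST(P) = { '(', 'b', 'x', ε }
  FIRST(A) = { ε }

Productions for P:
  P → P b: FIRST = { '(', 'b', 'x' }
  P → x b P: FIRST = { 'x' }
  P → A A: FIRST = { ε }
  P → (: FIRST = { '(' }
A has only one production, so no FIRST/FIRST conflict is possible there.

Conflict for P: P → P b and P → x b P
  Overlap: { 'x' }
Conflict for P: P → P b and P → (
  Overlap: { '(' }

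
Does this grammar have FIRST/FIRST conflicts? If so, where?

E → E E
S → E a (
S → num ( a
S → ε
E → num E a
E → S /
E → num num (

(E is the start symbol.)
Yes. E → E E / E → num E a on { 'num' }; E → E E / E → S '/' on { '/', 'num' }; E → E E / E → num num '(' on { 'num' }; E → num E a / E → S '/' on { 'num' }; E → num E a / E → num num '(' on { 'num' }; E → S '/' / E → num num '(' on { 'num' }; S → E a '(' / S → num '(' a on { 'num' }

FIRST sets of the non-terminals at (or reachable through a nullable prefix from) the front of some alternative:
  FIRST(E) = { '/', 'num' }
  FIRST(S) = { '/', 'num', ε }

Productions for E:
  E → E E: FIRST = { '/', 'num' }
  E → num E a: FIRST = { 'num' }
  E → S /: FIRST = { '/', 'num' }
  E → num num (: FIRST = { 'num' }
Productions for S:
  S → E a (: FIRST = { '/', 'num' }
  S → num ( a: FIRST = { 'num' }
  S → ε: FIRST = { ε }

Conflict for E: E → E E and E → num E a
  Overlap: { 'num' }
Conflict for E: E → E E and E → S /
  Overlap: { '/', 'num' }
Conflict for E: E → E E and E → num num (
  Overlap: { 'num' }
Conflict for E: E → num E a and E → S /
  Overlap: { 'num' }
Conflict for E: E → num E a and E → num num (
  Overlap: { 'num' }
Conflict for E: E → S / and E → num num (
  Overlap: { 'num' }
Conflict for S: S → E a ( and S → num ( a
  Overlap: { 'num' }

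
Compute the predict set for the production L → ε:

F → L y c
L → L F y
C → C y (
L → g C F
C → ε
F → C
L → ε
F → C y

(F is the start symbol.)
PREDICT(L → ε) = (FIRST(RHS) \ {ε}) ∪ (FOLLOW(L) if ε ∈ FIRST(RHS), i.e. RHS ⇒* ε)
The right-hand side is ε (FIRST(ε) = { ε }), so the predict set is FOLLOW(L) = { 'g', 'y' }
PREDICT(L → ε) = { 'g', 'y' }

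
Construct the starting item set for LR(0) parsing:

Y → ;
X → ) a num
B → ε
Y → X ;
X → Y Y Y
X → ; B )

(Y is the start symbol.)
{ [X → . ) a num], [X → . ; B )], [X → . Y Y Y], [Y → . ;], [Y → . X ;], [Y' → . Y] }

First, augment the grammar with Y' → Y
I₀ = CLOSURE({ [Y' → . Y] }):
  [Y' → . Y] has the dot before Y: add [Y → . ;], [Y → . X ;]
  [Y → . X ;] has the dot before X: add [X → . ) a num], [X → . Y Y Y], [X → . ; B )]
No further items can be added.

I₀ = { [X → . ) a num], [X → . ; B )], [X → . Y Y Y], [Y → . ;], [Y → . X ;], [Y' → . Y] }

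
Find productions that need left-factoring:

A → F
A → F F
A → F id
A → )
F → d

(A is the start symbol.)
Left-factoring is needed when two productions for the same non-terminal
share a common prefix on the right-hand side.

Productions for A:
  A → F
  A → F F
  A → F id
  A → )

Found common prefix 'F' in productions for A

Answer: Yes, A has productions with common prefix 'F'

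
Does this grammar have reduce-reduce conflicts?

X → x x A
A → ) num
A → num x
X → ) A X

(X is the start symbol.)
A reduce-reduce conflict occurs when an LR(0) state has two complete items [A → α .] and [B → β .] — both call for a reduction, and with no lookahead the parser cannot choose between them.

Augment with X' → X and build the canonical LR(0) collection (I0 = CLOSURE({[X' → . X]}), then GOTO on every symbol after a dot until no new states appear). It has 12 states:
  I0: { [X → . ) A X], [X → . x x A], [X' → . X] }  — shift
  I1: { [A → . ) num], [A → . num x], [X → ) . A X] }  — shift
  I2: { [X' → X .] }  — accept
  I3: { [X → x . x A] }  — shift
  I4: { [A → . ) num], [A → . num x], [X → x x . A] }  — shift
  I5: { [A → ) . num] }  — shift
  I6: { [X → x x A .] }  — reduce
  I7: { [A → num . x] }  — shift
  I8: { [A → num x .] }  — reduce
  I9: { [A → ) num .] }  — reduce
  I10: { [X → ) A . X], [X → . ) A X], [X → . x x A] }  — shift
  I11: { [X → ) A X .] }  — reduce

No state contains more than one complete item.

Answer: No reduce-reduce conflicts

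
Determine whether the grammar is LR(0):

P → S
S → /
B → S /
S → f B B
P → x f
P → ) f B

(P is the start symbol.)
Yes, the grammar is LR(0)

Augment with P' → P and build the canonical LR(0) collection (I0 = CLOSURE({[P' → . P]}), then GOTO on every symbol after a dot until no new states appear). It has 14 states:
  I0: { [P → . ) f B], [P → . S], [P → . x f], [P' → . P], [S → . /], [S → . f B B] }  — shift
  I1: { [P → ) . f B] }  — shift
  I2: { [S → / .] }  — reduce
  I3: { [P' → P .] }  — accept
  I4: { [P → S .] }  — reduce
  I5: { [B → . S /], [S → . /], [S → . f B B], [S → f . B B] }  — shift
  I6: { [P → x . f] }  — shift
  I7: { [P → x f .] }  — reduce
  I8: { [B → . S /], [S → . /], [S → . f B B], [S → f B . B] }  — shift
  I9: { [B → S . /] }  — shift
  I10: { [B → S / .] }  — reduce
  I11: { [S → f B B .] }  — reduce
  I12: { [B → . S /], [P → ) f . B], [S → . /], [S → . f B B] }  — shift
  I13: { [P → ) f B .] }  — reduce

Every state is either a pure shift/goto state or contains exactly one complete item and nothing to shift — no conflicts. The grammar is LR(0).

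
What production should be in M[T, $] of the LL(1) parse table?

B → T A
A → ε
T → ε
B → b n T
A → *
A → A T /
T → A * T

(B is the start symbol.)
T → ε

To find M[T, $], we find productions for T where $ is in the predict set (PREDICT(N → α) = (FIRST(α) \ {ε}) ∪ (FOLLOW(N) if α ⇒* ε)).

Relevant sets:
  FIRST(A) = { '*', '/', ε }
  FOLLOW(T) = { $, '*', '/' }

T → ε: PREDICT = { $, '*', '/' }
  $ is in predict set, so this production goes in M[T, $]
T → A * T: PREDICT = { '*', '/' }

M[T, $] = T → ε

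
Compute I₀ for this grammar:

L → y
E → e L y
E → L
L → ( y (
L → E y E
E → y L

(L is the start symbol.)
{ [E → . L], [E → . e L y], [E → . y L], [L → . ( y (], [L → . E y E], [L → . y], [L' → . L] }

First, augment the grammar with L' → L
I₀ = CLOSURE({ [L' → . L] }):
  [L' → . L] has the dot before L: add [L → . y], [L → . ( y (], [L → . E y E]
  [L → . E y E] has the dot before E: add [E → . e L y], [E → . L], [E → . y L]
No further items can be added.

I₀ = { [E → . L], [E → . e L y], [E → . y L], [L → . ( y (], [L → . E y E], [L → . y], [L' → . L] }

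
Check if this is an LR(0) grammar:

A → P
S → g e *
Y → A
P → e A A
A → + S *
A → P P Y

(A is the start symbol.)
No. Shift-reduce conflict between [A → P .] and [P → . e A A]

A grammar is LR(0) if no state in the canonical LR(0) collection has:
  - both a shift item (dot before a terminal) and a complete item (shift-reduce conflict), or
  - two or more complete items (reduce-reduce conflict; the accept item [A' → A .] counts as a complete item here).

Augment with A' → A and build the canonical LR(0) collection (I0 = CLOSURE({[A' → . A]}), then GOTO on every symbol after a dot until no new states appear). It has 15 states:
  I0: { [A → . + S *], [A → . P P Y], [A → . P], [A' → . A], [P → . e A A] }  — shift
  I1: { [A → + . S *], [S → . g e *] }  — shift
  I2: { [A' → A .] }  — accept
  I3: { [A → P . P Y], [A → P .], [P → . e A A] }  — shift, reduce
  I4: { [A → . + S *], [A → . P P Y], [A → . P], [P → . e A A], [P → e . A A] }  — shift
  I5: { [A → . + S *], [A → . P P Y], [A → . P], [P → . e A A], [P → e A . A] }  — shift
  I6: { [P → e A A .] }  — reduce
  I7: { [A → . + S *], [A → . P P Y], [A → . P], [A → P P . Y], [P → . e A A], [Y → . A] }  — shift
  I8: { [Y → A .] }  — reduce
  I9: { [A → P P Y .] }  — reduce
  I10: { [A → + S . *] }  — shift
  I11: { [S → g . e *] }  — shift
  I12: { [S → g e . *] }  — shift
  I13: { [S → g e * .] }  — reduce
  I14: { [A → + S * .] }  — reduce

Conflict in state I3:
  Shift-reduce conflict between [A → P .] and [P → . e A A]
So the grammar is NOT LR(0).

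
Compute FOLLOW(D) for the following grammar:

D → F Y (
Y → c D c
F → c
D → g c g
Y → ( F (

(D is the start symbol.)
To compute FOLLOW(D), find every occurrence of D on a right-hand side N → α D β: add FIRST(β) \ {ε}, and if β is empty or nullable also add FOLLOW(N). Iterate to a fixed point.

D is the start symbol, so $ ∈ FOLLOW(D).
In Y → c D c: D is followed by c, add FIRST(c) \ {ε} = { 'c' }

Taking the union: FOLLOW(D) = { $, 'c' }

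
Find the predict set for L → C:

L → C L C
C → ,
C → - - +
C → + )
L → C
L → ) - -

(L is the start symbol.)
PREDICT(L → C) = (FIRST(RHS) \ {ε}) ∪ (FOLLOW(L) if ε ∈ FIRST(RHS), i.e. RHS ⇒* ε)
FIRST(C) = { '+', ',', '-' }
FIRST(C) = { '+', ',', '-' }
ε ∉ FIRST(C), so FOLLOW(L) is not added.
PREDICT(L → C) = { '+', ',', '-' }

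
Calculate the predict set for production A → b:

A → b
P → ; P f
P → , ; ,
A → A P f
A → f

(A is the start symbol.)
PREDICT(A → b) = (FIRST(RHS) \ {ε}) ∪ (FOLLOW(A) if ε ∈ FIRST(RHS), i.e. RHS ⇒* ε)
FIRST(b) = { 'b' }
ε ∉ FIRST(b), so FOLLOW(A) is not added.
PREDICT(A → b) = { 'b' }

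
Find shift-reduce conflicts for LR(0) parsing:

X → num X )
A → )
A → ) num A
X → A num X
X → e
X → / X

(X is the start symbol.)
A shift-reduce conflict occurs when an LR(0) state has both:
  - a complete (reduce) item [A → α .] (dot at the end), and
  - a shift item [B → β . c γ] (dot before a terminal).

Augment with X' → X and build the canonical LR(0) collection (I0 = CLOSURE({[X' → . X]}), then GOTO on every symbol after a dot until no new states appear). It has 14 states:
  I0: { [A → . ) num A], [A → . )], [X → . / X], [X → . A num X], [X → . e], [X → . num X )], [X' → . X] }  — shift
  I1: { [A → ) . num A], [A → ) .] }  — shift, reduce
  I2: { [A → . ) num A], [A → . )], [X → . / X], [X → . A num X], [X → . e], [X → . num X )], [X → / . X] }  — shift
  I3: { [X → A . num X] }  — shift
  I4: { [X' → X .] }  — accept
  I5: { [X → e .] }  — reduce
  I6: { [A → . ) num A], [A → . )], [X → . / X], [X → . A num X], [X → . e], [X → . num X )], [X → num . X )] }  — shift
  I7: { [X → num X . )] }  — shift
  I8: { [X → num X ) .] }  — reduce
  I9: { [A → . ) num A], [A → . )], [X → . / X], [X → . A num X], [X → . e], [X → . num X )], [X → A num . X] }  — shift
  I10: { [X → A num X .] }  — reduce
  I11: { [X → / X .] }  — reduce
  I12: { [A → ) num . A], [A → . ) num A], [A → . )] }  — shift
  I13: { [A → ) num A .] }  — reduce

I1 contains reduce item [A → ) .] and shift item [A → ) . num A] — shift-reduce conflict.

Answer: Yes — I1: [A → ) .] vs [A → ) . num A]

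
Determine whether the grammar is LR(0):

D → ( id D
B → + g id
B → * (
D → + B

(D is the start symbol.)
A grammar is LR(0) if no state in the canonical LR(0) collection has:
  - both a shift item (dot before a terminal) and a complete item (shift-reduce conflict), or
  - two or more complete items (reduce-reduce conflict; the accept item [D' → D .] counts as a complete item here).

Augment with D' → D and build the canonical LR(0) collection (I0 = CLOSURE({[D' → . D]}), then GOTO on every symbol after a dot until no new states appear). It has 12 states:
  I0: { [D → . ( id D], [D → . + B], [D' → . D] }  — shift
  I1: { [D → ( . id D] }  — shift
  I2: { [B → . * (], [B → . + g id], [D → + . B] }  — shift
  I3: { [D' → D .] }  — accept
  I4: { [B → * . (] }  — shift
  I5: { [B → + . g id] }  — shift
  I6: { [D → + B .] }  — reduce
  I7: { [B → + g . id] }  — shift
  I8: { [B → + g id .] }  — reduce
  I9: { [B → * ( .] }  — reduce
  I10: { [D → ( id . D], [D → . ( id D], [D → . + B] }  — shift
  I11: { [D → ( id D .] }  — reduce

Every state is either a pure shift/goto state or contains exactly one complete item and nothing to shift — no conflicts. The grammar is LR(0).

Answer: Yes, the grammar is LR(0)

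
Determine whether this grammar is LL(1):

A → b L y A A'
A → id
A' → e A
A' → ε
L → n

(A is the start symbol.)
No. Predict set conflict for A': { 'e' }

A grammar is LL(1) if for each non-terminal N with multiple productions, the predict sets of those productions are pairwise disjoint, where PREDICT(N → α) = (FIRST(α) \ {ε}) ∪ (FOLLOW(N) if α ⇒* ε).

Relevant sets:
  FOLLOW(A') = { $, 'e' }

For A:
  PREDICT(A → b L y A A') = { 'b' }
  PREDICT(A → id) = { 'id' }
For A':
  PREDICT(A' → e A) = { 'e' }
  PREDICT(A' → ε) = { $, 'e' }
L has a single production, so nothing to check there.

Conflict found: Predict set conflict for A': { 'e' }
The grammar is NOT LL(1).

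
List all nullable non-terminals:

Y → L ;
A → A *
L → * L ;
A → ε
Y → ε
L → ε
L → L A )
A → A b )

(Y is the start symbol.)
ε-productions: A → ε, Y → ε, L → ε
So A, Y, L are immediately nullable.
Every non-terminal is now nullable.
Nullable = { 'A', 'L', 'Y' }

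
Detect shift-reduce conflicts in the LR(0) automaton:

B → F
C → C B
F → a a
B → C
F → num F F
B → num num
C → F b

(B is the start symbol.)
Augment with B' → B and build the canonical LR(0) collection (I0 = CLOSURE({[B' → . B]}), then GOTO on every symbol after a dot until no new states appear). It has 13 states:
  I0: { [B → . C], [B → . F], [B → . num num], [B' → . B], [C → . C B], [C → . F b], [F → . a a], [F → . num F F] }  — shift
  I1: { [B' → B .] }  — accept
  I2: { [B → . C], [B → . F], [B → . num num], [B → C .], [C → . C B], [C → . F b], [C → C . B], [F → . a a], [F → . num F F] }  — shift, reduce
  I3: { [B → F .], [C → F . b] }  — shift, reduce
  I4: { [F → a . a] }  — shift
  I5: { [B → num . num], [F → . a a], [F → . num F F], [F → num . F F] }  — shift
  I6: { [F → . a a], [F → . num F F], [F → num F . F] }  — shift
  I7: { [B → num num .], [F → . a a], [F → . num F F], [F → num . F F] }  — shift, reduce
  I8: { [F → . a a], [F → . num F F], [F → num . F F] }  — shift
  I9: { [F → num F F .] }  — reduce
  I10: { [F → a a .] }  — reduce
  I11: { [C → F b .] }  — reduce
  I12: { [C → C B .] }  — reduce

I2 contains reduce item [B → C .] and shift items [B → . num num], [F → . a a], [F → . num F F] — shift-reduce conflict.
I3 contains reduce item [B → F .] and shift item [C → F . b] — shift-reduce conflict.
I7 contains reduce item [B → num num .] and shift items [F → . a a], [F → . num F F] — shift-reduce conflict.

Answer: Yes — I2: [B → C .] vs [B → . num num]; I3: [B → F .] vs [C → F . b]; I7: [B → num num .] vs [F → . a a]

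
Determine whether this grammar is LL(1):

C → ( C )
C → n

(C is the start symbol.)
Yes, the grammar is LL(1).

For C:
  PREDICT(C → '(' C ')') = { '(' }
  PREDICT(C → n) = { 'n' }

All predict sets are disjoint. The grammar IS LL(1).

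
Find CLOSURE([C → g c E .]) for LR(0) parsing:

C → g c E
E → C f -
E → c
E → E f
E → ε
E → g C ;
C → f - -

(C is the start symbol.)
{ [C → g c E .] }

Start with: [C → g c E .]
The dot is at the end, so nothing is added.

CLOSURE = { [C → g c E .] }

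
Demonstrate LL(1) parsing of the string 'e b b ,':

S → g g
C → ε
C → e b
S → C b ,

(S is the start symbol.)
LL(1) parsing maintains a stack (initially the start symbol over $) and the input. At each step: if the stack top is a terminal, match it against the current input token; if it is a non-terminal N, replace it with the RHS of M[N, lookahead] (the unique production whose predict set contains the lookahead).

Stack is shown with the top on the left.

Stack      Input      Action
----------------------------
S $        e b b , $  output S → C b ,
C b , $    e b b , $  output C → e b
e b b , $  e b b , $  match 'e'
b b , $    b b , $    match 'b'
b , $      b , $      match 'b'
, $        , $        match ','
$          $          accept

The string is accepted.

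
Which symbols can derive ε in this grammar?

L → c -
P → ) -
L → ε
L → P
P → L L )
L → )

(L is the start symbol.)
A non-terminal is nullable if it can derive ε (the empty string): either it has an ε-production, or it has a production whose right-hand side consists entirely of nullable non-terminals.

ε-productions: L → ε
So L is immediately nullable.
No further non-terminal can be added: every production for the remaining non-terminals contains a terminal or a non-nullable non-terminal.
Nullable = { 'L' }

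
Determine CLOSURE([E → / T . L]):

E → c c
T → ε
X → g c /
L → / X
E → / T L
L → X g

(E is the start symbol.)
{ [E → / T . L], [L → . / X], [L → . X g], [X → . g c /] }

To compute CLOSURE, for each item [A → α.Bβ] where B is a non-terminal, add [B → .γ] for all productions B → γ; repeat for the newly added items until nothing changes.

Start with: [E → / T . L]
  [E → / T . L] has the dot before L: add [L → . / X], [L → . X g]
  [L → . X g] has the dot before X: add [X → . g c /]
No further items can be added.

CLOSURE = { [E → / T . L], [L → . / X], [L → . X g], [X → . g c /] }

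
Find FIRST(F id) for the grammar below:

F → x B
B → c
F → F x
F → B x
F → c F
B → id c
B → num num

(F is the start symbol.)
{ 'c', 'id', 'num', 'x' }

FIRST sets of the non-terminals involved (from the grammar, by fixed-point iteration):
  FIRST(F) = { 'c', 'id', 'num', 'x' }

To compute FIRST(F id), process the symbols left to right:
Symbol F is a non-terminal. Add FIRST(F) \ {ε} = { 'c', 'id', 'num', 'x' }
F is not nullable (ε ∉ FIRST(F)), so stop here.
FIRST(F id) = { 'c', 'id', 'num', 'x' }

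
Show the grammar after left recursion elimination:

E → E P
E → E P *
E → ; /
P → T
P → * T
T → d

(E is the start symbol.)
E is directly left-recursive. The standard transformation for
  A → A α₁ | ... | A α_m | β₁ | ... | β_n
is
  A  → β₁ A' | ... | β_n A'
  A' → α₁ A' | ... | α_m A' | ε

E → ; / becomes E → ; / E'
E → E P becomes E' → P E'
E → E P * becomes E' → P * E'
Add E' → ε

Productions for other non-terminals are unchanged:
  P → T
  P → * T
  T → d

Resulting grammar:
E → ; / E'
E' → P E'
E' → P * E'
E' → ε
P → T
P → * T
T → d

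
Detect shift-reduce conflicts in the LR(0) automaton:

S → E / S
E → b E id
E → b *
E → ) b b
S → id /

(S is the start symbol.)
Augment with S' → S and build the canonical LR(0) collection (I0 = CLOSURE({[S' → . S]}), then GOTO on every symbol after a dot until no new states appear). It has 14 states:
  I0: { [E → . ) b b], [E → . b *], [E → . b E id], [S → . E / S], [S → . id /], [S' → . S] }  — shift
  I1: { [E → ) . b b] }  — shift
  I2: { [S → E . / S] }  — shift
  I3: { [S' → S .] }  — accept
  I4: { [E → . ) b b], [E → . b *], [E → . b E id], [E → b . *], [E → b . E id] }  — shift
  I5: { [S → id . /] }  — shift
  I6: { [S → id / .] }  — reduce
  I7: { [E → b * .] }  — reduce
  I8: { [E → b E . id] }  — shift
  I9: { [E → b E id .] }  — reduce
  I10: { [E → . ) b b], [E → . b *], [E → . b E id], [S → . E / S], [S → . id /], [S → E / . S] }  — shift
  I11: { [S → E / S .] }  — reduce
  I12: { [E → ) b . b] }  — shift
  I13: { [E → ) b b .] }  — reduce

No state contains both a complete item and a shift item.

Answer: No shift-reduce conflicts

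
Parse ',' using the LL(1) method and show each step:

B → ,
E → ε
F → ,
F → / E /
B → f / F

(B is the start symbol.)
Stack is shown with the top on the left.

Stack  Input  Action
--------------------
B $    , $    output B → ,
, $    , $    match ','
$      $      accept

The string is accepted.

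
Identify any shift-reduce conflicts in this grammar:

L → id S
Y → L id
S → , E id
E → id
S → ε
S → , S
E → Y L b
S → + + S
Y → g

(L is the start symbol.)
A shift-reduce conflict occurs when an LR(0) state has both:
  - a complete (reduce) item [A → α .] (dot at the end), and
  - a shift item [B → β . c γ] (dot before a terminal).

Augment with L' → L and build the canonical LR(0) collection (I0 = CLOSURE({[L' → . L]}), then GOTO on every symbol after a dot until no new states appear). It has 18 states:
  I0: { [L → . id S], [L' → . L] }  — shift
  I1: { [L' → L .] }  — accept
  I2: { [L → id . S], [S → . + + S], [S → . , E id], [S → . , S], [S → .] }  — shift, reduce
  I3: { [S → + . + S] }  — shift
  I4: { [E → . Y L b], [E → . id], [L → . id S], [S → , . E id], [S → , . S], [S → . + + S], [S → . , E id], [S → . , S], [S → .], [Y → . L id], [Y → . g] }  — shift, reduce
  I5: { [L → id S .] }  — reduce
  I6: { [S → , E . id] }  — shift
  I7: { [Y → L . id] }  — shift
  I8: { [S → , S .] }  — reduce
  I9: { [E → Y . L b], [L → . id S] }  — shift
  I10: { [Y → g .] }  — reduce
  I11: { [E → id .], [L → id . S], [S → . + + S], [S → . , E id], [S → . , S], [S → .] }  — shift, 2 reduces
  I12: { [E → Y L . b] }  — shift
  I13: { [E → Y L b .] }  — reduce
  I14: { [Y → L id .] }  — reduce
  I15: { [S → , E id .] }  — reduce
  I16: { [S → + + . S], [S → . + + S], [S → . , E id], [S → . , S], [S → .] }  — shift, reduce
  I17: { [S → + + S .] }  — reduce

I2 contains reduce item [S → .] and shift items [S → . + + S], [S → . , E id], [S → . , S] — shift-reduce conflict.
I4 contains reduce item [S → .] and shift items [E → . id], [L → . id S], [S → . + + S], [S → . , E id], [S → . , S], [Y → . g] — shift-reduce conflict.
I11 contains reduce items [E → id .], [S → .] and shift items [S → . + + S], [S → . , E id], [S → . , S] — shift-reduce conflict.
I16 contains reduce item [S → .] and shift items [S → . + + S], [S → . , E id], [S → . , S] — shift-reduce conflict.

Answer: Yes — I2: [S → .] vs [S → . + + S]; I4: [S → .] vs [E → . id]; I11: [E → id .] vs [S → . + + S]; I16: [S → .] vs [S → . + + S]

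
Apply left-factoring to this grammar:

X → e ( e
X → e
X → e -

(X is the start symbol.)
Left-factoring transforms A → αβ₁ | αβ₂ into A → αA' and A' → β₁ | β₂
(α is the longest common prefix among the alternatives). Repeat until
no nonterminal has two alternatives with a common prefix.

Round 1: X has alternatives sharing prefix 'e'. Introduce X': X → e X'
  Add: X' → ( e
  Add: X' → ε
  Add: X' → -

No remaining common prefixes — done.

Resulting grammar:
X → e X'
X' → ( e
X' → ε
X' → -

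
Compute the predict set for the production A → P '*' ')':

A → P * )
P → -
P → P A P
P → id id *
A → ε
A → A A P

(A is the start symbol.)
PREDICT(A → P '*' ')') = (FIRST(RHS) \ {ε}) ∪ (FOLLOW(A) if ε ∈ FIRST(RHS), i.e. RHS ⇒* ε)
FIRST(P) = { '-', 'id' }
FIRST(P '*' ')') = { '-', 'id' }
ε ∉ FIRST(P '*' ')'), so FOLLOW(A) is not added.
PREDICT(A → P '*' ')') = { '-', 'id' }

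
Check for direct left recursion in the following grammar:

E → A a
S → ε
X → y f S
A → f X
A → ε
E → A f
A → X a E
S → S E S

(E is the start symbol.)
Yes, S is left-recursive

Direct left recursion occurs when N → N α for some non-terminal N (the right-hand side begins with the left-hand side itself).

E → A a: starts with A
S → ε: starts with ε
X → y f S: starts with y
A → f X: starts with f
A → ε: starts with ε
E → A f: starts with A
A → X a E: starts with X
S → S E S: LEFT RECURSIVE (starts with S)

The grammar has direct left recursion on: S.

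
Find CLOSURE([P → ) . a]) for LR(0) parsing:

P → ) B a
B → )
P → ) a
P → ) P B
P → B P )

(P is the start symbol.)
Start with: [P → ) . a]
The dot precedes the terminal a, so nothing is added.

CLOSURE = { [P → ) . a] }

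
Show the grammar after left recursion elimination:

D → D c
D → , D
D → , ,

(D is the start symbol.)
D → , D D'
D → , , D'
D' → c D'
D' → ε

D is directly left-recursive. The standard transformation for
  A → A α₁ | ... | A α_m | β₁ | ... | β_n
is
  A  → β₁ A' | ... | β_n A'
  A' → α₁ A' | ... | α_m A' | ε

D → , D becomes D → , D D'
D → , , becomes D → , , D'
D → D c becomes D' → c D'
Add D' → ε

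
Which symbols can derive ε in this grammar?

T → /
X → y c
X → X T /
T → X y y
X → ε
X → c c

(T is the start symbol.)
{ 'X' }

A non-terminal is nullable if it can derive ε (the empty string): either it has an ε-production, or it has a production whose right-hand side consists entirely of nullable non-terminals.

ε-productions: X → ε
So X is immediately nullable.
No further non-terminal can be added: every production for the remaining non-terminals contains a terminal or a non-nullable non-terminal.
Nullable = { 'X' }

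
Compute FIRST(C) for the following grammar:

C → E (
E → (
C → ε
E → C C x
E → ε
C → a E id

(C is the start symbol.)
To compute FIRST(C), examine every production with C on the left-hand side, reading each right-hand side left to right until a non-nullable symbol is reached.

FIRST sets of the other non-terminals involved (by the same procedure, iterated to a fixed point):
  FIRST(E) = { '(', 'a', 'x', ε }

From C → E (:
  - E is a non-terminal: add FIRST(E) \ {ε} = { '(', 'a', 'x' }
    E is nullable, so continue to the next symbol
  - '(' is a terminal: add '(' and stop
From C → ε:
  - ε-production, so ε ∈ FIRST(C)
From C → a E id:
  - a is a terminal: add 'a' and stop

Collecting: FIRST(C) = { '(', 'a', 'x', ε }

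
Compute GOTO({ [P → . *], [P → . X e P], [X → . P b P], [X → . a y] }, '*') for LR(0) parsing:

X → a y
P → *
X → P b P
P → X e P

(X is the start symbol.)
GOTO(I, '*') = CLOSURE({ [A → αX.β] : [A → α.Xβ] ∈ I, X = '*' })

Items with dot before '*', with the dot advanced:
  [P → . *] → [P → * .]
Closure adds nothing (no advanced item has the dot before a non-terminal).

GOTO = { [P → * .] }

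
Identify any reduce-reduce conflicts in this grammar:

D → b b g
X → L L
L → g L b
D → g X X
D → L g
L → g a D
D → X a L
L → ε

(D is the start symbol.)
Yes — I20: [D → L g .] vs [L → .]

A reduce-reduce conflict occurs when an LR(0) state has two complete items [A → α .] and [B → β .] — both call for a reduction, and with no lookahead the parser cannot choose between them.

Augment with D' → D and build the canonical LR(0) collection (I0 = CLOSURE({[D' → . D]}), then GOTO on every symbol after a dot until no new states appear). It has 21 states:
  I0: { [D → . L g], [D → . X a L], [D → . b b g], [D → . g X X], [D' → . D], [L → . g L b], [L → . g a D], [L → .], [X → . L L] }  — shift, reduce
  I1: { [D' → D .] }  — accept
  I2: { [D → L . g], [L → . g L b], [L → . g a D], [L → .], [X → L . L] }  — shift, reduce
  I3: { [D → X . a L] }  — shift
  I4: { [D → b . b g] }  — shift
  I5: { [D → g . X X], [L → . g L b], [L → . g a D], [L → .], [L → g . L b], [L → g . a D], [X → . L L] }  — shift, reduce
  I6: { [L → . g L b], [L → . g a D], [L → .], [L → g L . b], [X → L . L] }  — shift, reduce
  I7: { [D → g X . X], [L → . g L b], [L → . g a D], [L → .], [X → . L L] }  — shift, reduce
  I8: { [D → . L g], [D → . X a L], [D → . b b g], [D → . g X X], [L → . g L b], [L → . g a D], [L → .], [L → g a . D], [X → . L L] }  — shift, reduce
  I9: { [L → . g L b], [L → . g a D], [L → .], [L → g . L b], [L → g . a D] }  — shift, reduce
  I10: { [L → g L . b] }  — shift
  I11: { [L → g L b .] }  — reduce
  I12: { [L → g a D .] }  — reduce
  I13: { [L → . g L b], [L → . g a D], [L → .], [X → L . L] }  — shift, reduce
  I14: { [D → g X X .] }  — reduce
  I15: { [X → L L .] }  — reduce
  I16: { [D → b b . g] }  — shift
  I17: { [D → b b g .] }  — reduce
  I18: { [D → X a . L], [L → . g L b], [L → . g a D], [L → .] }  — shift, reduce
  I19: { [D → X a L .] }  — reduce
  I20: { [D → L g .], [L → . g L b], [L → . g a D], [L → .], [L → g . L b], [L → g . a D] }  — shift, 2 reduces

I20 contains complete items [D → L g .], [L → .] — reduce-reduce conflict.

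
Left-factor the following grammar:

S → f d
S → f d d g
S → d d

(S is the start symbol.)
Left-factoring transforms A → αβ₁ | αβ₂ into A → αA' and A' → β₁ | β₂
(α is the longest common prefix among the alternatives). Repeat until
no nonterminal has two alternatives with a common prefix.

Round 1: S has alternatives sharing prefix 'f d'. Introduce S': S → f d S'
  Add: S' → ε
  Add: S' → d g

No remaining common prefixes — done.

Resulting grammar:
S → f d S'
S' → ε
S' → d g
S → d d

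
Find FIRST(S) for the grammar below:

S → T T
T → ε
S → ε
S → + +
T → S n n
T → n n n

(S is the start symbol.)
FIRST sets of the other non-terminals involved (by the same procedure, iterated to a fixed point):
  FIRST(T) = { '+', 'n', ε }

From S → T T:
  - T is a non-terminal: add FIRST(T) \ {ε} = { '+', 'n' }
    T is nullable, so continue to the next symbol
  - T is a non-terminal: add FIRST(T) \ {ε} = { '+', 'n' }
    T is nullable and nothing follows, so the whole right-hand side can vanish: ε ∈ FIRST(S)
From S → ε:
  - ε-production, so ε ∈ FIRST(S)
From S → + +:
  - '+' is a terminal: add '+' and stop

Collecting: FIRST(S) = { '+', 'n', ε }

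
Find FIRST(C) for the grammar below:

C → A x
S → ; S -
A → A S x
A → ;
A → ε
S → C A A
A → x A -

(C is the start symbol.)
To compute FIRST(C), examine every production with C on the left-hand side, reading each right-hand side left to right until a non-nullable symbol is reached.

FIRST sets of the other non-terminals involved (by the same procedure, iterated to a fixed point):
  FIRST(A) = { ';', 'x', ε }

From C → A x:
  - A is a non-terminal: add FIRST(A) \ {ε} = { ';', 'x' }
    A is nullable, so continue to the next symbol
  - x is a terminal: add 'x' and stop

Collecting: FIRST(C) = { ';', 'x' }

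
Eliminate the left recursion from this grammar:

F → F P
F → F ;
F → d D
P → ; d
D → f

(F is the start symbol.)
F → d D F'
F' → P F'
F' → ; F'
F' → ε
P → ; d
D → f

F is directly left-recursive. The standard transformation for
  A → A α₁ | ... | A α_m | β₁ | ... | β_n
is
  A  → β₁ A' | ... | β_n A'
  A' → α₁ A' | ... | α_m A' | ε

F → d D becomes F → d D F'
F → F P becomes F' → P F'
F → F ; becomes F' → ; F'
Add F' → ε

Productions for other non-terminals are unchanged:
  P → ; d
  D → f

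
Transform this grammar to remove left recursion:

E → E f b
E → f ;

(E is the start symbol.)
E → f ; E'
E' → f b E'
E' → ε

E is directly left-recursive. The standard transformation for
  A → A α₁ | ... | A α_m | β₁ | ... | β_n
is
  A  → β₁ A' | ... | β_n A'
  A' → α₁ A' | ... | α_m A' | ε

E → f ; becomes E → f ; E'
E → E f b becomes E' → f b E'
Add E' → ε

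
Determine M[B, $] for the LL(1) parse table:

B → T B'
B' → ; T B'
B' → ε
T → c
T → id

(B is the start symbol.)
To find M[B, $], we find productions for B where $ is in the predict set (PREDICT(N → α) = (FIRST(α) \ {ε}) ∪ (FOLLOW(N) if α ⇒* ε)).

Relevant sets:
  FIRST(T) = { 'c', 'id' }

B → T B': PREDICT = { 'c', 'id' }

M[B, $] is empty (no production applies)

Answer: Empty (error entry)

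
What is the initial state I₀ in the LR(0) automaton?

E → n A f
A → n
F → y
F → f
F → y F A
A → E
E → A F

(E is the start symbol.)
{ [A → . E], [A → . n], [E → . A F], [E → . n A f], [E' → . E] }

First, augment the grammar with E' → E
I₀ = CLOSURE({ [E' → . E] }):
  [E' → . E] has the dot before E: add [E → . n A f], [E → . A F]
  [E → . A F] has the dot before A: add [A → . n], [A → . E]
No further items can be added.

I₀ = { [A → . E], [A → . n], [E → . A F], [E → . n A f], [E' → . E] }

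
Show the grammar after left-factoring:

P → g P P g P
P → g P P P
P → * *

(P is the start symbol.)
Left-factoring transforms A → αβ₁ | αβ₂ into A → αA' and A' → β₁ | β₂
(α is the longest common prefix among the alternatives). Repeat until
no nonterminal has two alternatives with a common prefix.

Round 1: P has alternatives sharing prefix 'g P P'. Introduce P': P → g P P P'
  Add: P' → g P
  Add: P' → P

No remaining common prefixes — done.

Resulting grammar:
P → g P P P'
P' → g P
P' → P
P → * *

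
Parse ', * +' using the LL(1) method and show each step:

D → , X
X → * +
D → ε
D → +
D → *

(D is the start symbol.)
Stack is shown with the top on the left.

Stack  Input    Action
----------------------
D $    , * + $  output D → , X
, X $  , * + $  match ','
X $    * + $    output X → * +
* + $  * + $    match '*'
+ $    + $      match '+'
$      $        accept

The string is accepted.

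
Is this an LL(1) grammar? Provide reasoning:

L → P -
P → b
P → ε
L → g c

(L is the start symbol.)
Relevant sets:
  FIRST(P) = { 'b', ε }
  FOLLOW(P) = { '-' }

For L:
  PREDICT(L → P '-') = { '-', 'b' }
  PREDICT(L → g c) = { 'g' }
For P:
  PREDICT(P → b) = { 'b' }
  PREDICT(P → ε) = { '-' }

All predict sets are disjoint. The grammar IS LL(1).

Answer: Yes, the grammar is LL(1).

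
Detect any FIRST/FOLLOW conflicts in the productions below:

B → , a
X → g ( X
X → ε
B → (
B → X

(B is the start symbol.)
A FIRST/FOLLOW conflict occurs when a non-terminal N has a nullable alternative N → β (β ⇒* ε) and another alternative N → α with FIRST(α) ∩ FOLLOW(N) ≠ ∅: on such a lookahead the parser cannot decide between expanding α and letting N vanish via β.

Nullable non-terminals: B, X.
FIRST sets used below: FIRST(X) = { 'g', ε }

B: nullable alternative(s) B → X; FOLLOW(B) = { $ }
  B → , a: FIRST \ {ε} = { ',' } — disjoint from FOLLOW(B)
  B → (: FIRST \ {ε} = { '(' } — disjoint from FOLLOW(B)
  B → X: FIRST \ {ε} = { 'g' } — this is the only nullable alternative, skip

X: nullable alternative(s) X → ε; FOLLOW(X) = { $ }
  X → g ( X: FIRST \ {ε} = { 'g' } — disjoint from FOLLOW(X)
  X → ε: FIRST \ {ε} = { } — this is the only nullable alternative, skip

No FIRST/FOLLOW conflicts found.

Answer: No FIRST/FOLLOW conflicts.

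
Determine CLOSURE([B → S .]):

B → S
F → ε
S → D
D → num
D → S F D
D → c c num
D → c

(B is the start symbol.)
{ [B → S .] }

To compute CLOSURE, for each item [A → α.Bβ] where B is a non-terminal, add [B → .γ] for all productions B → γ; repeat for the newly added items until nothing changes.

Start with: [B → S .]
The dot is at the end, so nothing is added.

CLOSURE = { [B → S .] }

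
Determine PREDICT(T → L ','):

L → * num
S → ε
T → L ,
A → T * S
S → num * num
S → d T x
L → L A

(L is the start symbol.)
PREDICT(T → L ',') = (FIRST(RHS) \ {ε}) ∪ (FOLLOW(T) if ε ∈ FIRST(RHS), i.e. RHS ⇒* ε)
FIRST(L) = { '*' }
FIRST(L ',') = { '*' }
ε ∉ FIRST(L ','), so FOLLOW(T) is not added.
PREDICT(T → L ',') = { '*' }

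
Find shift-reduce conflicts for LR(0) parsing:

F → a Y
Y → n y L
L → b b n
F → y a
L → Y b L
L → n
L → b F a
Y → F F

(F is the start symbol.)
Augment with F' → F and build the canonical LR(0) collection (I0 = CLOSURE({[F' → . F]}), then GOTO on every symbol after a dot until no new states appear). It has 20 states:
  I0: { [F → . a Y], [F → . y a], [F' → . F] }  — shift
  I1: { [F' → F .] }  — accept
  I2: { [F → . a Y], [F → . y a], [F → a . Y], [Y → . F F], [Y → . n y L] }  — shift
  I3: { [F → y . a] }  — shift
  I4: { [F → y a .] }  — reduce
  I5: { [F → . a Y], [F → . y a], [Y → F . F] }  — shift
  I6: { [F → a Y .] }  — reduce
  I7: { [Y → n . y L] }  — shift
  I8: { [F → . a Y], [F → . y a], [L → . Y b L], [L → . b F a], [L → . b b n], [L → . n], [Y → . F F], [Y → . n y L], [Y → n y . L] }  — shift
  I9: { [Y → n y L .] }  — reduce
  I10: { [L → Y . b L] }  — shift
  I11: { [F → . a Y], [F → . y a], [L → b . F a], [L → b . b n] }  — shift
  I12: { [L → n .], [Y → n . y L] }  — shift, reduce
  I13: { [L → b F . a] }  — shift
  I14: { [L → b b . n] }  — shift
  I15: { [L → b b n .] }  — reduce
  I16: { [L → b F a .] }  — reduce
  I17: { [F → . a Y], [F → . y a], [L → . Y b L], [L → . b F a], [L → . b b n], [L → . n], [L → Y b . L], [Y → . F F], [Y → . n y L] }  — shift
  I18: { [L → Y b L .] }  — reduce
  I19: { [Y → F F .] }  — reduce

I12 contains reduce item [L → n .] and shift item [Y → n . y L] — shift-reduce conflict.

Answer: Yes — I12: [L → n .] vs [Y → n . y L]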